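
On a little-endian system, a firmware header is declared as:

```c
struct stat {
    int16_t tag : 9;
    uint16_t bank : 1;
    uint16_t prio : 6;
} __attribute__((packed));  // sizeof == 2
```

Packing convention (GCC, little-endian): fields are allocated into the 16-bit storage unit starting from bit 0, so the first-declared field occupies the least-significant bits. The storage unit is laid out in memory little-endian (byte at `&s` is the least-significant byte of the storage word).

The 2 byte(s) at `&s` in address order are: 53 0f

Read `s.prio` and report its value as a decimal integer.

[0]=0x53 [1]=0x0f (little-endian) → word 0x0f53
tag:9 @ bit 0 → (0x0f53>>0)&0x1ff = 0x153
bank:1 @ bit 9 → (0x0f53>>9)&0x1 = 0x1
prio:6 @ bit 10 → (0x0f53>>10)&0x3f = 0x3  ←

3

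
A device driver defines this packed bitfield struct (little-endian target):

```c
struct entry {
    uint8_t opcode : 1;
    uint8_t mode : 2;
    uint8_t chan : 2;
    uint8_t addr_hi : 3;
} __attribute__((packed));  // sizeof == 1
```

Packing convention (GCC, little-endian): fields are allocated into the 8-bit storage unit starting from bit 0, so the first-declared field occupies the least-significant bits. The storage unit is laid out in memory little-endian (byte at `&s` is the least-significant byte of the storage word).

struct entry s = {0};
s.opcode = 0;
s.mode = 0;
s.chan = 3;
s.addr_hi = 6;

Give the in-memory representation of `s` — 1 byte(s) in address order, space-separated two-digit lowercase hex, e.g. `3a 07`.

opcode (1b) val=0 bits=0x0 at bit 0: 0x00
mode (2b) val=0 bits=0x0 at bit 1: 0x00
chan (2b) val=3 bits=0x3 at bit 3: 0x18
addr_hi (3b) val=6 bits=0x6 at bit 5: 0xd8
word = 0xd8 → little-endian bytes:
  [0]=0xd8

d8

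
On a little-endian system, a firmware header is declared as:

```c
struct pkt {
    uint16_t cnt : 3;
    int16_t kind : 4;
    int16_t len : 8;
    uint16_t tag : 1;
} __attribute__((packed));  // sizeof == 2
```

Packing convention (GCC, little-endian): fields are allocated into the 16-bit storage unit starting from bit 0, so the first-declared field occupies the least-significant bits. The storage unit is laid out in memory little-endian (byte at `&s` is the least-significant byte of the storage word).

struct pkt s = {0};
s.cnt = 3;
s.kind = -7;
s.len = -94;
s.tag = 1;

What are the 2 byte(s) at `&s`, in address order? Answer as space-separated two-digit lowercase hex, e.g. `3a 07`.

cnt:3 = 3 → 0x3 << 0 → word 0x0003
kind:4 = -7 → 0x9 << 3 → word 0x004b
len:8 = -94 → 0xa2 << 7 → word 0x514b
tag:1 = 1 → 0x1 << 15 → word 0xd14b
word = 0xd14b → little-endian bytes:
  [0]=0x4b  [1]=0xd1

4b d1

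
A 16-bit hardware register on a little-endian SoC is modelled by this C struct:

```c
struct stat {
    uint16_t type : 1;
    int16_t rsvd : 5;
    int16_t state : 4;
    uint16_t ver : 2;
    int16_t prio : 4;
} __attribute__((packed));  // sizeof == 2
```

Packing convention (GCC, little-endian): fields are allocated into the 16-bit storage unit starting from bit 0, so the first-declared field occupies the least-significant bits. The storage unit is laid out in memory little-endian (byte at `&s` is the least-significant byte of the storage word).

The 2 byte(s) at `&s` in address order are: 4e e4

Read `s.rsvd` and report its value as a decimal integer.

[0]=0x4e [1]=0xe4 (little-endian) → word 0xe44e
type:1 @ bit 0 → (0xe44e>>0)&0x1 = 0x0
rsvd:5 @ bit 1 → (0xe44e>>1)&0x1f = 0x7  ←
state:4 @ bit 6 → (0xe44e>>6)&0xf = 0x1
ver:2 @ bit 10 → (0xe44e>>10)&0x3 = 0x1
prio:4 @ bit 12 → (0xe44e>>12)&0xf = 0xe
rsvd signed 5b, MSB=0: value = 7

7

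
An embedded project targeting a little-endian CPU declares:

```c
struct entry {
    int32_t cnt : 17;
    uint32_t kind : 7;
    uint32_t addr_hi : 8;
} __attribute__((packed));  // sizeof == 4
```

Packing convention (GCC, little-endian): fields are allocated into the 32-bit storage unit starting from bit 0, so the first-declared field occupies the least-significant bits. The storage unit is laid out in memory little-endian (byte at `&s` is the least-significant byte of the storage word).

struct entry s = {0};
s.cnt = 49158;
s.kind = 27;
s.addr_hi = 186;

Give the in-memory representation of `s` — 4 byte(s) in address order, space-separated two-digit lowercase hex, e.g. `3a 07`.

06 c0 36 ba

cnt:17 = 49158 → 0xc006 << 0 → word 0x0000c006
kind:7 = 27 → 0x1b << 17 → word 0x0036c006
addr_hi:8 = 186 → 0xba << 24 → word 0xba36c006
word = 0xba36c006 → little-endian bytes:
  [0]=0x06  [1]=0xc0  [2]=0x36  [3]=0xba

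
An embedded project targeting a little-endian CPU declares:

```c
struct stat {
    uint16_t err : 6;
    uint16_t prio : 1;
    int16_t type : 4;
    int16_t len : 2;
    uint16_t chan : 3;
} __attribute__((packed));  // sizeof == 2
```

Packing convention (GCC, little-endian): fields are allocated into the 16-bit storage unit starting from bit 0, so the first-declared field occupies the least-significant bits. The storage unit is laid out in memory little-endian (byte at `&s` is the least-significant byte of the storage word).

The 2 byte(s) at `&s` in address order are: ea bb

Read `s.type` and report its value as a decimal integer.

7

[0]=0xea [1]=0xbb (little-endian) → word 0xbbea
err:6 @ bit 0 → (0xbbea>>0)&0x3f = 0x2a
prio:1 @ bit 6 → (0xbbea>>6)&0x1 = 0x1
type:4 @ bit 7 → (0xbbea>>7)&0xf = 0x7  ←
len:2 @ bit 11 → (0xbbea>>11)&0x3 = 0x3
chan:3 @ bit 13 → (0xbbea>>13)&0x7 = 0x5
type signed 4b, MSB=0: value = 7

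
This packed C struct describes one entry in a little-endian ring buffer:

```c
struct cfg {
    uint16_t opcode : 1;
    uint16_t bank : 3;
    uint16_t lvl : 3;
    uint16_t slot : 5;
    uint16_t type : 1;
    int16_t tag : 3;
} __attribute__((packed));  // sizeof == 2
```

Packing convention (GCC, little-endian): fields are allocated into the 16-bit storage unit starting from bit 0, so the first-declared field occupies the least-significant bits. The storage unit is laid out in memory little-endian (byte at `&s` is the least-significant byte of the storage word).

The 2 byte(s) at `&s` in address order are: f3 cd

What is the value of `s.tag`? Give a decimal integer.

-2

[0]=0xf3 [1]=0xcd (little-endian) → word 0xcdf3
opcode [0+:1] = (word>>0) & 0x1 = 1
bank [1+:3] = (word>>1) & 0x7 = 1
lvl [4+:3] = (word>>4) & 0x7 = 7
slot [7+:5] = (word>>7) & 0x1f = 27
type [12+:1] = (word>>12) & 0x1 = 0
tag [13+:3] = (word>>13) & 0x7 = 6  ←
tag signed 3b, MSB=1: 6 - 8 = -2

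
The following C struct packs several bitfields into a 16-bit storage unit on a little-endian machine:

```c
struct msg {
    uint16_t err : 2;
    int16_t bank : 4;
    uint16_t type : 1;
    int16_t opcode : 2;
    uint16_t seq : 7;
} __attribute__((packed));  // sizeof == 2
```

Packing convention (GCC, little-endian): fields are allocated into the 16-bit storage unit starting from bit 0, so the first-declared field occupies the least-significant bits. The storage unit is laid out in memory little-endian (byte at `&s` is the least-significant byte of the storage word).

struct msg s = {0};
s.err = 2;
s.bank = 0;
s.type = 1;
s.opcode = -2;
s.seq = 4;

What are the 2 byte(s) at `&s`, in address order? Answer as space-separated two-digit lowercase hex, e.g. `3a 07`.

err (2b) val=2 bits=0x2 at bit 0: 0x0002
bank (4b) val=0 bits=0x0 at bit 2: 0x0002
type (1b) val=1 bits=0x1 at bit 6: 0x0042
opcode (2b) val=-2 bits=0x2 at bit 7: 0x0142
seq (7b) val=4 bits=0x4 at bit 9: 0x0942
word = 0x0942 → little-endian bytes:
  [0]=0x42  [1]=0x09

42 09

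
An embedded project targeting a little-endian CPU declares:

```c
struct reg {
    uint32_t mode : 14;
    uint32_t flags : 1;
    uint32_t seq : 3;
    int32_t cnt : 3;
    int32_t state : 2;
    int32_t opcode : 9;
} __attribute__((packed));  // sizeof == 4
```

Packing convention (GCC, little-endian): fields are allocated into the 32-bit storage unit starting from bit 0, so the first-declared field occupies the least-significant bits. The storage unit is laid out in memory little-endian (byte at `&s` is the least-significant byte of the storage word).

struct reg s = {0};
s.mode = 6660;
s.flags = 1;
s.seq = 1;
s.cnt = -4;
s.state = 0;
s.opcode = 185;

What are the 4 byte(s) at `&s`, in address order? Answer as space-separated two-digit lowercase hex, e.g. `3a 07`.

mode (14b) val=6660 bits=0x1a04 at bit 0: 0x00001a04
flags (1b) val=1 bits=0x1 at bit 14: 0x00005a04
seq (3b) val=1 bits=0x1 at bit 15: 0x0000da04
cnt (3b) val=-4 bits=0x4 at bit 18: 0x0010da04
state (2b) val=0 bits=0x0 at bit 21: 0x0010da04
opcode (9b) val=185 bits=0xb9 at bit 23: 0x5c90da04
word = 0x5c90da04 → little-endian bytes:
  [0]=0x04  [1]=0xda  [2]=0x90  [3]=0x5c

04 da 90 5c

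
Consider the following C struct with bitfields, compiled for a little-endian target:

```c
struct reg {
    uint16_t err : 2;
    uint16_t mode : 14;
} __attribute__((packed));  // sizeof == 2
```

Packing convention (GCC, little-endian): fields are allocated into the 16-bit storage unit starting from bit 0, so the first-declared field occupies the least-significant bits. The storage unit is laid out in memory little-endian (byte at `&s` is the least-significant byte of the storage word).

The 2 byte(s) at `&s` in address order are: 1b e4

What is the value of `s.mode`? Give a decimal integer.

[0]=0x1b [1]=0xe4 (little-endian) → word 0xe41b
err [0+:2] = (word>>0) & 0x3 = 3
mode [2+:14] = (word>>2) & 0x3fff = 14598  ←

14598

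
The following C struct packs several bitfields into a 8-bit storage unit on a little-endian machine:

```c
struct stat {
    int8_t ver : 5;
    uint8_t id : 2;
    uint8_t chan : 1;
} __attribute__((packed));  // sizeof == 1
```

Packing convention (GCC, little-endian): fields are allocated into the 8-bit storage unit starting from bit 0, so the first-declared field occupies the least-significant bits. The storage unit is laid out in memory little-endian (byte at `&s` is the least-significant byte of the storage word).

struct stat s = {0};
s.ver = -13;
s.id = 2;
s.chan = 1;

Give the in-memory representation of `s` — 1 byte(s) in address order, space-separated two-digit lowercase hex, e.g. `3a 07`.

ver (5b) val=-13 bits=0x13 at bit 0: 0x13
id (2b) val=2 bits=0x2 at bit 5: 0x53
chan (1b) val=1 bits=0x1 at bit 7: 0xd3
word = 0xd3 → little-endian bytes:
  [0]=0xd3

d3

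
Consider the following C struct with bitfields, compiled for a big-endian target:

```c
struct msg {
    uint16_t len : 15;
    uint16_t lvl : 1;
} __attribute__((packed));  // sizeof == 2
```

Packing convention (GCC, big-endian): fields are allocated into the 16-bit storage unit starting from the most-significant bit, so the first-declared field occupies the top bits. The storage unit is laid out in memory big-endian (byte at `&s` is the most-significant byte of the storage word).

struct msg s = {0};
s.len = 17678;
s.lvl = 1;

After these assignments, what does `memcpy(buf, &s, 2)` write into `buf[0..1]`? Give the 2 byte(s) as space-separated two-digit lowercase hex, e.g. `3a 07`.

len (15b) val=17678 bits=0x450e at bit 1: 0x8a1c
lvl (1b) val=1 bits=0x1 at bit 0: 0x8a1d
word = 0x8a1d → big-endian bytes:
  [0]=0x8a  [1]=0x1d

8a 1d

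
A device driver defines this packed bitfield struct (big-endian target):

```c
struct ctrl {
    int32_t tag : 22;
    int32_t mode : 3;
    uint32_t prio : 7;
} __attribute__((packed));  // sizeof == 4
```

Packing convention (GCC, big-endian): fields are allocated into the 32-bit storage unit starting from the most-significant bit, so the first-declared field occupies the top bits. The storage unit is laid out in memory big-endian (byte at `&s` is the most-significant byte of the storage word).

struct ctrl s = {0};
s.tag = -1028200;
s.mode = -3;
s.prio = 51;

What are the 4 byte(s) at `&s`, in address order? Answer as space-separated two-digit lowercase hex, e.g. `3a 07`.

tag:22 = -1028200 → 0x304f98 << 10 → word 0xc13e6000
mode:3 = -3 → 0x5 << 7 → word 0xc13e6280
prio:7 = 51 → 0x33 << 0 → word 0xc13e62b3
word = 0xc13e62b3 → big-endian bytes:
  [0]=0xc1  [1]=0x3e  [2]=0x62  [3]=0xb3

c1 3e 62 b3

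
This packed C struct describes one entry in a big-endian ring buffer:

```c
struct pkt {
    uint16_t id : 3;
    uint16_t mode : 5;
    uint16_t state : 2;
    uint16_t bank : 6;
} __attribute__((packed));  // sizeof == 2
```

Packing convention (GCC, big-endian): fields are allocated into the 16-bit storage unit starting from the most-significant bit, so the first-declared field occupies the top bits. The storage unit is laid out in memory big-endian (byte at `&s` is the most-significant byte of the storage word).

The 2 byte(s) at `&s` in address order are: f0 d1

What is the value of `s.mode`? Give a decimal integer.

16

[0]=0xf0 [1]=0xd1 (big-endian) → word 0xf0d1
id [13+:3] = (word>>13) & 0x7 = 7
mode [8+:5] = (word>>8) & 0x1f = 16  ←
state [6+:2] = (word>>6) & 0x3 = 3
bank [0+:6] = (word>>0) & 0x3f = 17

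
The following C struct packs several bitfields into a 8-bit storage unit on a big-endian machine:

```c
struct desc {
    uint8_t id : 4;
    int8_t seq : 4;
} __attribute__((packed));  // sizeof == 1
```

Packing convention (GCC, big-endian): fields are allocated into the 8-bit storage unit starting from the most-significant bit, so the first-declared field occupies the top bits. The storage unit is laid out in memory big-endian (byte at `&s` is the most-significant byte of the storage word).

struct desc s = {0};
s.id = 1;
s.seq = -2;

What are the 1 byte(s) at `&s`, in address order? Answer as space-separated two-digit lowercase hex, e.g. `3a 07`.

1e

id (4b) val=1 bits=0x1 at bit 4: 0x10
seq (4b) val=-2 bits=0xe at bit 0: 0x1e
word = 0x1e → big-endian bytes:
  [0]=0x1e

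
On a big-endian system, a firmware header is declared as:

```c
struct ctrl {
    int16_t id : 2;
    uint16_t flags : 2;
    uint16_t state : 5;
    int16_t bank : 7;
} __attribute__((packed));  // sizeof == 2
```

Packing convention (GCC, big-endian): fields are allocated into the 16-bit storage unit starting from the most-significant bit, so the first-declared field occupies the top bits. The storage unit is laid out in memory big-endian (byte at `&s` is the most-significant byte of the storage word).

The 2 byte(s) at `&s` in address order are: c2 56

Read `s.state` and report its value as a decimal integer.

[0]=0xc2 [1]=0x56 (big-endian) → word 0xc256
id:2 @ bit 14 → (0xc256>>14)&0x3 = 0x3
flags:2 @ bit 12 → (0xc256>>12)&0x3 = 0x0
state:5 @ bit 7 → (0xc256>>7)&0x1f = 0x4  ←
bank:7 @ bit 0 → (0xc256>>0)&0x7f = 0x56

4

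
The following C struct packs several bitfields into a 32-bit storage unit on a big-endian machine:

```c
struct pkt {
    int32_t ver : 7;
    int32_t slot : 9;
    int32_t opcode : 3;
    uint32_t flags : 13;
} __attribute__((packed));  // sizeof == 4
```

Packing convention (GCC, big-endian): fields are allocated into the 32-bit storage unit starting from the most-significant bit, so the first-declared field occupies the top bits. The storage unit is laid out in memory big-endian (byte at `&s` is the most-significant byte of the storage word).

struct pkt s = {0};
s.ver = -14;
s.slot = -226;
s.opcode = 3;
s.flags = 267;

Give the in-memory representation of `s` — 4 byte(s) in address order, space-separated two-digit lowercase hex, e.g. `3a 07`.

ver:7 = -14 → 0x72 << 25 → word 0xe4000000
slot:9 = -226 → 0x11e << 16 → word 0xe51e0000
opcode:3 = 3 → 0x3 << 13 → word 0xe51e6000
flags:13 = 267 → 0x10b << 0 → word 0xe51e610b
word = 0xe51e610b → big-endian bytes:
  [0]=0xe5  [1]=0x1e  [2]=0x61  [3]=0x0b

e5 1e 61 0b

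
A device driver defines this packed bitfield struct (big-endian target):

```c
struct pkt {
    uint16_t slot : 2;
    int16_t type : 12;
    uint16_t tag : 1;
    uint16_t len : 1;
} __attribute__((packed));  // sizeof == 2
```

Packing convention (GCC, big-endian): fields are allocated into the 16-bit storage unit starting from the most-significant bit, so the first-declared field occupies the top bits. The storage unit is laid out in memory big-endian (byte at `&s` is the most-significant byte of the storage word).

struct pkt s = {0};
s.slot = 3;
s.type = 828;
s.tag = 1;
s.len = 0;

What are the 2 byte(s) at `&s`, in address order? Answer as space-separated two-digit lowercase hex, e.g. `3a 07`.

cc f2

slot (2b) val=3 bits=0x3 at bit 14: 0xc000
type (12b) val=828 bits=0x33c at bit 2: 0xccf0
tag (1b) val=1 bits=0x1 at bit 1: 0xccf2
len (1b) val=0 bits=0x0 at bit 0: 0xccf2
word = 0xccf2 → big-endian bytes:
  [0]=0xcc  [1]=0xf2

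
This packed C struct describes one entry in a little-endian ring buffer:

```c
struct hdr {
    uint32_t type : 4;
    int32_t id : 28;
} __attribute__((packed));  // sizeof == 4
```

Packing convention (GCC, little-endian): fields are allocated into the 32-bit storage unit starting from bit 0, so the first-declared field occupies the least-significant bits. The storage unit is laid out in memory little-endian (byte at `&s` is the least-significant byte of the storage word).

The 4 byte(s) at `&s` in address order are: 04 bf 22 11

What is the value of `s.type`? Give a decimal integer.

[0]=0x04 [1]=0xbf [2]=0x22 [3]=0x11 (little-endian) → word 0x1122bf04
type [0+:4] = (word>>0) & 0xf = 4  ←
id [4+:28] = (word>>4) & 0xfffffff = 17968112

4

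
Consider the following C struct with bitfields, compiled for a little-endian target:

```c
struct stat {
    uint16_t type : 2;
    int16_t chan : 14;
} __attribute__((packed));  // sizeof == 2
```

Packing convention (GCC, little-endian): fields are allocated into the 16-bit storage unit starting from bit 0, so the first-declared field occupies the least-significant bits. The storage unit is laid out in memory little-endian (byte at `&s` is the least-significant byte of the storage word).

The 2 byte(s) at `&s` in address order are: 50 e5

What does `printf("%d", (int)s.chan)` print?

[0]=0x50 [1]=0xe5 (little-endian) → word 0xe550
type [0+:2] = (word>>0) & 0x3 = 0
chan [2+:14] = (word>>2) & 0x3fff = 14676  ←
chan signed 14b, MSB=1: 14676 - 16384 = -1708

-1708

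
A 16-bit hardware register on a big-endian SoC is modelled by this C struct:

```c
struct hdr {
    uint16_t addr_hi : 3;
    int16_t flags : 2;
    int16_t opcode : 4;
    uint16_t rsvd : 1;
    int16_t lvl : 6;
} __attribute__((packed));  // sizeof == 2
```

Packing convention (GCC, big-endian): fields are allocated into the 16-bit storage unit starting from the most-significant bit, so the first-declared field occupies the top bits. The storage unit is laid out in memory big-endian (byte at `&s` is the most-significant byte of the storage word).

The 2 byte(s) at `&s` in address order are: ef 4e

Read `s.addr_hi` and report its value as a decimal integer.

7

[0]=0xef [1]=0x4e (big-endian) → word 0xef4e
addr_hi:3 @ bit 13 → (0xef4e>>13)&0x7 = 0x7  ←
flags:2 @ bit 11 → (0xef4e>>11)&0x3 = 0x1
opcode:4 @ bit 7 → (0xef4e>>7)&0xf = 0xe
rsvd:1 @ bit 6 → (0xef4e>>6)&0x1 = 0x1
lvl:6 @ bit 0 → (0xef4e>>0)&0x3f = 0xe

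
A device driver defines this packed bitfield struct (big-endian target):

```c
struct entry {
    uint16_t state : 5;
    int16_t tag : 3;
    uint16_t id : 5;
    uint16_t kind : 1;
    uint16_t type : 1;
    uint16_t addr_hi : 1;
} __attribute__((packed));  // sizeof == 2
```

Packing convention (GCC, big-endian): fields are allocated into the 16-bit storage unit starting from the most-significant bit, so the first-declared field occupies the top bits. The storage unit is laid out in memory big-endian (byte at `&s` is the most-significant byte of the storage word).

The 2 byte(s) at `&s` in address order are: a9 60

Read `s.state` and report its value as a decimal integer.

[0]=0xa9 [1]=0x60 (big-endian) → word 0xa960
state [11+:5] = (word>>11) & 0x1f = 21  ←
tag [8+:3] = (word>>8) & 0x7 = 1
id [3+:5] = (word>>3) & 0x1f = 12
kind [2+:1] = (word>>2) & 0x1 = 0
type [1+:1] = (word>>1) & 0x1 = 0
addr_hi [0+:1] = (word>>0) & 0x1 = 0

21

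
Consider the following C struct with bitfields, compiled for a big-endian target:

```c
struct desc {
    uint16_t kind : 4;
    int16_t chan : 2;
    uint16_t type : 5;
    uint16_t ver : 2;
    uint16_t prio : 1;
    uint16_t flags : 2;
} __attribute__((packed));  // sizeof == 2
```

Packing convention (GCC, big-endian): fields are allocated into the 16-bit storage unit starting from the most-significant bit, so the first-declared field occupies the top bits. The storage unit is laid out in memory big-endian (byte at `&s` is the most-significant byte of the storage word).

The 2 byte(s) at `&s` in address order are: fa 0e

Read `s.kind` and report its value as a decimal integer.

15

[0]=0xfa [1]=0x0e (big-endian) → word 0xfa0e
kind:4 @ bit 12 → (0xfa0e>>12)&0xf = 0xf  ←
chan:2 @ bit 10 → (0xfa0e>>10)&0x3 = 0x2
type:5 @ bit 5 → (0xfa0e>>5)&0x1f = 0x10
ver:2 @ bit 3 → (0xfa0e>>3)&0x3 = 0x1
prio:1 @ bit 2 → (0xfa0e>>2)&0x1 = 0x1
flags:2 @ bit 0 → (0xfa0e>>0)&0x3 = 0x2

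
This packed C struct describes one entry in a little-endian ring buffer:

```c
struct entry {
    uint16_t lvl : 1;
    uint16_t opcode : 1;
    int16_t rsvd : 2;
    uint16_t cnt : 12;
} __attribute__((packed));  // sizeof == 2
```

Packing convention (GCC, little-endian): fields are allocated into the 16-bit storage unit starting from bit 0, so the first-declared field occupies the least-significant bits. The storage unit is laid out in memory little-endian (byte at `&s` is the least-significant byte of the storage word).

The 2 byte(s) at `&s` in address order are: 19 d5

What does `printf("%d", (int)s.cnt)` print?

[0]=0x19 [1]=0xd5 (little-endian) → word 0xd519
lvl:1 @ bit 0 → (0xd519>>0)&0x1 = 0x1
opcode:1 @ bit 1 → (0xd519>>1)&0x1 = 0x0
rsvd:2 @ bit 2 → (0xd519>>2)&0x3 = 0x2
cnt:12 @ bit 4 → (0xd519>>4)&0xfff = 0xd51  ←

3409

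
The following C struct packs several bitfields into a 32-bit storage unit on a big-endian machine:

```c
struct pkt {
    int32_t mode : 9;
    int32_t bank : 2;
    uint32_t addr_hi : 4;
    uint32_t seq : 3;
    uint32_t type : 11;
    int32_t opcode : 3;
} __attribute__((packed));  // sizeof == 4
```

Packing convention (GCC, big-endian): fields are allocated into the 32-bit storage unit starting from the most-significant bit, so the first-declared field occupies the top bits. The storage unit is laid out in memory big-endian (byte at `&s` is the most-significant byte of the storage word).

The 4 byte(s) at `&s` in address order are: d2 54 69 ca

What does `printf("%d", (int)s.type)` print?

[0]=0xd2 [1]=0x54 [2]=0x69 [3]=0xca (big-endian) → word 0xd25469ca
mode:9 @ bit 23 → (0xd25469ca>>23)&0x1ff = 0x1a4
bank:2 @ bit 21 → (0xd25469ca>>21)&0x3 = 0x2
addr_hi:4 @ bit 17 → (0xd25469ca>>17)&0xf = 0xa
seq:3 @ bit 14 → (0xd25469ca>>14)&0x7 = 0x1
type:11 @ bit 3 → (0xd25469ca>>3)&0x7ff = 0x539  ←
opcode:3 @ bit 0 → (0xd25469ca>>0)&0x7 = 0x2

1337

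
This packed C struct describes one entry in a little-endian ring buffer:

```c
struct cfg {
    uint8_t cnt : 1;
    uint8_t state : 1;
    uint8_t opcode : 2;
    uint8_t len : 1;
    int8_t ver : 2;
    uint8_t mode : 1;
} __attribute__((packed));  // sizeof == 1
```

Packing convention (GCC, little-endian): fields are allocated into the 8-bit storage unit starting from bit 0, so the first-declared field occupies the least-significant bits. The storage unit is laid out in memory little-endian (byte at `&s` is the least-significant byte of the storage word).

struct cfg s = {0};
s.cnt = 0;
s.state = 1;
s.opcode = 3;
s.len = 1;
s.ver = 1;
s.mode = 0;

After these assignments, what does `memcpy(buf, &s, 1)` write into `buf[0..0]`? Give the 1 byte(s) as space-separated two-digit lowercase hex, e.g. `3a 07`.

[0+:1] cnt=0 & 0x1 = 0x0; word=0x00
[1+:1] state=1 & 0x1 = 0x1; word=0x02
[2+:2] opcode=3 & 0x3 = 0x3; word=0x0e
[4+:1] len=1 & 0x1 = 0x1; word=0x1e
[5+:2] ver=1 & 0x3 = 0x1; word=0x3e
[7+:1] mode=0 & 0x1 = 0x0; word=0x3e
word = 0x3e → little-endian bytes:
  [0]=0x3e

3e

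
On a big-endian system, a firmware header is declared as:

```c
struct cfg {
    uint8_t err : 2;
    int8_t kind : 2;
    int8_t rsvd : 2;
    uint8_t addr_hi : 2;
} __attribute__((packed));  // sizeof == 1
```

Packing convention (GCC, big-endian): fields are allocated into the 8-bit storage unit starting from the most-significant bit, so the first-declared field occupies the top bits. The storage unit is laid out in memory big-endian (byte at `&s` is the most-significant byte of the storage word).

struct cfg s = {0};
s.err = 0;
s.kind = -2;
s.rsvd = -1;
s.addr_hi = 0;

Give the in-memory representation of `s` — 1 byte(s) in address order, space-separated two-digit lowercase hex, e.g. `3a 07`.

err (2b) val=0 bits=0x0 at bit 6: 0x00
kind (2b) val=-2 bits=0x2 at bit 4: 0x20
rsvd (2b) val=-1 bits=0x3 at bit 2: 0x2c
addr_hi (2b) val=0 bits=0x0 at bit 0: 0x2c
word = 0x2c → big-endian bytes:
  [0]=0x2c

2c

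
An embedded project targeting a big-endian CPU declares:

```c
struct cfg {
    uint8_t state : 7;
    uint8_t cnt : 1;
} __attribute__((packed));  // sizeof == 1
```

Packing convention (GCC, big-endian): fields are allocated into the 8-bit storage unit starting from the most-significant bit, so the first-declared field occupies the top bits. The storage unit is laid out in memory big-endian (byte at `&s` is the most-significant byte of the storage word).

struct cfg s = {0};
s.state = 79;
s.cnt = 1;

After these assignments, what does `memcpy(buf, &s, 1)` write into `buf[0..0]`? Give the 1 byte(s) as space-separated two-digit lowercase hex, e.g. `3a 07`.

9f

state (7b) val=79 bits=0x4f at bit 1: 0x9e
cnt (1b) val=1 bits=0x1 at bit 0: 0x9f
word = 0x9f → big-endian bytes:
  [0]=0x9f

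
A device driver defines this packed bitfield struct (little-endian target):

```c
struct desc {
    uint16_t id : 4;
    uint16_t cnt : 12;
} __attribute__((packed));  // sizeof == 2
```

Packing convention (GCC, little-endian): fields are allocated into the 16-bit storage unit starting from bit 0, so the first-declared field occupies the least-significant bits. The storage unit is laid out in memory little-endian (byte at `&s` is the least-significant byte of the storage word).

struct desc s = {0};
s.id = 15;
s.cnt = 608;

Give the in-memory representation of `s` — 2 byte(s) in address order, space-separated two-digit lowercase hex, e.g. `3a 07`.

[0+:4] id=15 & 0xf = 0xf; word=0x000f
[4+:12] cnt=608 & 0xfff = 0x260; word=0x260f
word = 0x260f → little-endian bytes:
  [0]=0x0f  [1]=0x26

0f 26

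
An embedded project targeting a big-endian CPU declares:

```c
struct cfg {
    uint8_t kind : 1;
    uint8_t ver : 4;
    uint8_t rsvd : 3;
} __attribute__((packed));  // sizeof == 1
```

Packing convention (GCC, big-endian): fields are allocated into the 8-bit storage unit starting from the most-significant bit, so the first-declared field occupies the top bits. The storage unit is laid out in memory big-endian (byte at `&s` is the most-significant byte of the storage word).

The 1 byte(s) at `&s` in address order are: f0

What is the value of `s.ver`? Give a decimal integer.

[0]=0xf0 (big-endian) → word 0xf0
kind [7+:1] = (word>>7) & 0x1 = 1
ver [3+:4] = (word>>3) & 0xf = 14  ←
rsvd [0+:3] = (word>>0) & 0x7 = 0

14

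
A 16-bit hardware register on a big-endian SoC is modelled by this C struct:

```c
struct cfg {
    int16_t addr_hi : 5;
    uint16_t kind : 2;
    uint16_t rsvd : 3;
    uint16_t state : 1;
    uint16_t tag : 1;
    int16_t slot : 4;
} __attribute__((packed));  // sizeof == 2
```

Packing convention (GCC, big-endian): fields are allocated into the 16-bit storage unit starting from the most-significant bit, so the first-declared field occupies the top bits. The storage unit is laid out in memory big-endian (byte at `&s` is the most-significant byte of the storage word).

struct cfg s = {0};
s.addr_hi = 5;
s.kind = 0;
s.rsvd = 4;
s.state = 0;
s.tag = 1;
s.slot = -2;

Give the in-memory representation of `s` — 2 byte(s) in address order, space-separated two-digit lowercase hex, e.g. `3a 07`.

addr_hi (5b) val=5 bits=0x5 at bit 11: 0x2800
kind (2b) val=0 bits=0x0 at bit 9: 0x2800
rsvd (3b) val=4 bits=0x4 at bit 6: 0x2900
state (1b) val=0 bits=0x0 at bit 5: 0x2900
tag (1b) val=1 bits=0x1 at bit 4: 0x2910
slot (4b) val=-2 bits=0xe at bit 0: 0x291e
word = 0x291e → big-endian bytes:
  [0]=0x29  [1]=0x1e

29 1e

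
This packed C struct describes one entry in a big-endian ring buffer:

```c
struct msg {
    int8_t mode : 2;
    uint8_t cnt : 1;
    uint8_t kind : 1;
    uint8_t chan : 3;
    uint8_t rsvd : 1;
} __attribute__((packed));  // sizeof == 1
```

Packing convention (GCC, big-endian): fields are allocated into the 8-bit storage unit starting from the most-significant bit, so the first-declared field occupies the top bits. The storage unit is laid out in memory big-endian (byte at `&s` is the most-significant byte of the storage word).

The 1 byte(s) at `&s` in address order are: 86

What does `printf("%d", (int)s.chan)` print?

[0]=0x86 (big-endian) → word 0x86
mode:2 @ bit 6 → (0x86>>6)&0x3 = 0x2
cnt:1 @ bit 5 → (0x86>>5)&0x1 = 0x0
kind:1 @ bit 4 → (0x86>>4)&0x1 = 0x0
chan:3 @ bit 1 → (0x86>>1)&0x7 = 0x3  ←
rsvd:1 @ bit 0 → (0x86>>0)&0x1 = 0x0

3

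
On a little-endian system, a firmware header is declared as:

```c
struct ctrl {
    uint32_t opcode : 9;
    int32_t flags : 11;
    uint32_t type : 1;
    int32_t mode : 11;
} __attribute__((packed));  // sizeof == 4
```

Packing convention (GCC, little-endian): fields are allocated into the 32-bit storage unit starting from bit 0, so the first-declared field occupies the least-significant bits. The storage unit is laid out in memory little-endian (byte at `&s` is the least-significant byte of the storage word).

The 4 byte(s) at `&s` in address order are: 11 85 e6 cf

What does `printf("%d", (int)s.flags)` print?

834

[0]=0x11 [1]=0x85 [2]=0xe6 [3]=0xcf (little-endian) → word 0xcfe68511
opcode [0+:9] = (word>>0) & 0x1ff = 273
flags [9+:11] = (word>>9) & 0x7ff = 834  ←
type [20+:1] = (word>>20) & 0x1 = 0
mode [21+:11] = (word>>21) & 0x7ff = 1663
flags signed 11b, MSB=0: value = 834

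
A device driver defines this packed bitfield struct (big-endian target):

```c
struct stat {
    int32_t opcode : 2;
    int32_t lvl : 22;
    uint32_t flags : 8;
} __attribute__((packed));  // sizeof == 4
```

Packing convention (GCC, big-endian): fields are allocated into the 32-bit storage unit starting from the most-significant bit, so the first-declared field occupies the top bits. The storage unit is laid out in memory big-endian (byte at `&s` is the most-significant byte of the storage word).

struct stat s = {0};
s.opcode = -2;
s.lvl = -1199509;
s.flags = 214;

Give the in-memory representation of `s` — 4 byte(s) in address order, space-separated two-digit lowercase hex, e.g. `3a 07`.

ad b2 6b d6

[30+:2] opcode=-2 & 0x3 = 0x2; word=0x80000000
[8+:22] lvl=-1199509 & 0x3fffff = 0x2db26b; word=0xadb26b00
[0+:8] flags=214 & 0xff = 0xd6; word=0xadb26bd6
word = 0xadb26bd6 → big-endian bytes:
  [0]=0xad  [1]=0xb2  [2]=0x6b  [3]=0xd6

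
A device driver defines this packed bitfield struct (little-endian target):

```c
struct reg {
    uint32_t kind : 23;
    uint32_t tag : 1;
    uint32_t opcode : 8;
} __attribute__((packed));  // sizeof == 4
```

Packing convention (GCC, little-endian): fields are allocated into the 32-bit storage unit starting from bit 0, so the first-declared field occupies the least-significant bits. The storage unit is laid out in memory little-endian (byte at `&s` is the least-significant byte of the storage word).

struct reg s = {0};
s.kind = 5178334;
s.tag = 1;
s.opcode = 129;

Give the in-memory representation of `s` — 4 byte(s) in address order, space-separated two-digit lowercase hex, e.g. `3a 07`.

de 03 cf 81

kind:23 = 5178334 → 0x4f03de << 0 → word 0x004f03de
tag:1 = 1 → 0x1 << 23 → word 0x00cf03de
opcode:8 = 129 → 0x81 << 24 → word 0x81cf03de
word = 0x81cf03de → little-endian bytes:
  [0]=0xde  [1]=0x03  [2]=0xcf  [3]=0x81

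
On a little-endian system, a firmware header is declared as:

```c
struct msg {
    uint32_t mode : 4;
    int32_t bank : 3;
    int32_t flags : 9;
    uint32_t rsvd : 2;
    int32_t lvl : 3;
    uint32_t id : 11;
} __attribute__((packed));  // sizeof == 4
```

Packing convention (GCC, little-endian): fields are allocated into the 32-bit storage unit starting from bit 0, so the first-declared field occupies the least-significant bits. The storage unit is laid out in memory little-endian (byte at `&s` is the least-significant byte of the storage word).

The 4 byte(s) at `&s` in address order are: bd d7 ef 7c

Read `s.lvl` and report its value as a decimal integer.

3

[0]=0xbd [1]=0xd7 [2]=0xef [3]=0x7c (little-endian) → word 0x7cefd7bd
mode [0+:4] = (word>>0) & 0xf = 13
bank [4+:3] = (word>>4) & 0x7 = 3
flags [7+:9] = (word>>7) & 0x1ff = 431
rsvd [16+:2] = (word>>16) & 0x3 = 3
lvl [18+:3] = (word>>18) & 0x7 = 3  ←
id [21+:11] = (word>>21) & 0x7ff = 999
lvl signed 3b, MSB=0: value = 3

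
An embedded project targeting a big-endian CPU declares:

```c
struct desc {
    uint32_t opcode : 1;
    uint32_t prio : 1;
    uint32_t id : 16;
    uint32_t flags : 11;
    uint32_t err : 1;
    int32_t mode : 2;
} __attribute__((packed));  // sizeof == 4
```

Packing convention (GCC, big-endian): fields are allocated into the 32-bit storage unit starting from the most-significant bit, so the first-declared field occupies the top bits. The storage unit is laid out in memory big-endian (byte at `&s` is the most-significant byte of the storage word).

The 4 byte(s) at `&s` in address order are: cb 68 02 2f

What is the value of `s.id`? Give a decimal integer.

[0]=0xcb [1]=0x68 [2]=0x02 [3]=0x2f (big-endian) → word 0xcb68022f
opcode:1 @ bit 31 → (0xcb68022f>>31)&0x1 = 0x1
prio:1 @ bit 30 → (0xcb68022f>>30)&0x1 = 0x1
id:16 @ bit 14 → (0xcb68022f>>14)&0xffff = 0x2da0  ←
flags:11 @ bit 3 → (0xcb68022f>>3)&0x7ff = 0x45
err:1 @ bit 2 → (0xcb68022f>>2)&0x1 = 0x1
mode:2 @ bit 0 → (0xcb68022f>>0)&0x3 = 0x3

11680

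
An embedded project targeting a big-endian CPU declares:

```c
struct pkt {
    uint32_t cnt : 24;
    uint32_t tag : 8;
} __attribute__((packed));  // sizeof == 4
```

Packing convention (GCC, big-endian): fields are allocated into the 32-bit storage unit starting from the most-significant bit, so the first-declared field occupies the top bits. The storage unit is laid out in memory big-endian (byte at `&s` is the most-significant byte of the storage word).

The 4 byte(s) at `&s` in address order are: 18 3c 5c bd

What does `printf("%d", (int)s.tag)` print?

[0]=0x18 [1]=0x3c [2]=0x5c [3]=0xbd (big-endian) → word 0x183c5cbd
cnt [8+:24] = (word>>8) & 0xffffff = 1588316
tag [0+:8] = (word>>0) & 0xff = 189  ←

189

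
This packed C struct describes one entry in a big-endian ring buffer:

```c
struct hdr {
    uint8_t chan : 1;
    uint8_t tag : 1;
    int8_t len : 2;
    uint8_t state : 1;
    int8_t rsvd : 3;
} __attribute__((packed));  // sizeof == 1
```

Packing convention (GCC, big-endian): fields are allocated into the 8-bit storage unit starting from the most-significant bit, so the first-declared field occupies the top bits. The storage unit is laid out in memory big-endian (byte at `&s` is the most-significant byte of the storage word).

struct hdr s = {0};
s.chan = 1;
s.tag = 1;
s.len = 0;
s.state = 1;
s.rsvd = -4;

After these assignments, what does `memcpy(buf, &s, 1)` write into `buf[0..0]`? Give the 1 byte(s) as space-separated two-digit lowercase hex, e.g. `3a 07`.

[7+:1] chan=1 & 0x1 = 0x1; word=0x80
[6+:1] tag=1 & 0x1 = 0x1; word=0xc0
[4+:2] len=0 & 0x3 = 0x0; word=0xc0
[3+:1] state=1 & 0x1 = 0x1; word=0xc8
[0+:3] rsvd=-4 & 0x7 = 0x4; word=0xcc
word = 0xcc → big-endian bytes:
  [0]=0xcc

cc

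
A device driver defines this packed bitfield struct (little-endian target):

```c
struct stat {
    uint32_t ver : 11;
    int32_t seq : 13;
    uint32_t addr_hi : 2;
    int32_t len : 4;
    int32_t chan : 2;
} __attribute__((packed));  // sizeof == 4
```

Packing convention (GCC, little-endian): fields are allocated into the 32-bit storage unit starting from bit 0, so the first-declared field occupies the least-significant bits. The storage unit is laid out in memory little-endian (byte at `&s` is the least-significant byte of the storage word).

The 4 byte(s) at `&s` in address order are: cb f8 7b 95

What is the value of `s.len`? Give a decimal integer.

[0]=0xcb [1]=0xf8 [2]=0x7b [3]=0x95 (little-endian) → word 0x957bf8cb
ver:11 @ bit 0 → (0x957bf8cb>>0)&0x7ff = 0xcb
seq:13 @ bit 11 → (0x957bf8cb>>11)&0x1fff = 0xf7f
addr_hi:2 @ bit 24 → (0x957bf8cb>>24)&0x3 = 0x1
len:4 @ bit 26 → (0x957bf8cb>>26)&0xf = 0x5  ←
chan:2 @ bit 30 → (0x957bf8cb>>30)&0x3 = 0x2
len signed 4b, MSB=0: value = 5

5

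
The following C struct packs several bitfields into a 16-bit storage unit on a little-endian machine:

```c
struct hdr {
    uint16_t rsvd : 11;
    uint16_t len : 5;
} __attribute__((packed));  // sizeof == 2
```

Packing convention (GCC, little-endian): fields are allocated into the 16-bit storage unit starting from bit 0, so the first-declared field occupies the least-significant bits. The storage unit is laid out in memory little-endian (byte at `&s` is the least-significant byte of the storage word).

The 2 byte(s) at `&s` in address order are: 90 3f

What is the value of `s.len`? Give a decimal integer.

[0]=0x90 [1]=0x3f (little-endian) → word 0x3f90
rsvd [0+:11] = (word>>0) & 0x7ff = 1936
len [11+:5] = (word>>11) & 0x1f = 7  ←

7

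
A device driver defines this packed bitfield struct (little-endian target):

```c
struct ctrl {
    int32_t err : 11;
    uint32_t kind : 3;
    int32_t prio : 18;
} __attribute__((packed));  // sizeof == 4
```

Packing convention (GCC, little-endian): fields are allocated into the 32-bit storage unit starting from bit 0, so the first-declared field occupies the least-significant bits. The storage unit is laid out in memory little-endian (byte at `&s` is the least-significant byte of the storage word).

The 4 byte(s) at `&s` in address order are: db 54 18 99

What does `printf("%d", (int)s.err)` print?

[0]=0xdb [1]=0x54 [2]=0x18 [3]=0x99 (little-endian) → word 0x991854db
err [0+:11] = (word>>0) & 0x7ff = 1243  ←
kind [11+:3] = (word>>11) & 0x7 = 2
prio [14+:18] = (word>>14) & 0x3ffff = 156769
err signed 11b, MSB=1: 1243 - 2048 = -805

-805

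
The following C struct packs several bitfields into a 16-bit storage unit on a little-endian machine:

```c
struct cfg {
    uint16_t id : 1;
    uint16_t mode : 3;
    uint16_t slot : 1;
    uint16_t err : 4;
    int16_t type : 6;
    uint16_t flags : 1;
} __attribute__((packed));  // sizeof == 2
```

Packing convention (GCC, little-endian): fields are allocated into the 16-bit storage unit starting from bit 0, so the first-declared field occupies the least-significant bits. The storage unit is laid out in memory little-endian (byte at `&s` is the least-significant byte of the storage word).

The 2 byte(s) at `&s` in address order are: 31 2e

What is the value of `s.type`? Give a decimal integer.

[0]=0x31 [1]=0x2e (little-endian) → word 0x2e31
id:1 @ bit 0 → (0x2e31>>0)&0x1 = 0x1
mode:3 @ bit 1 → (0x2e31>>1)&0x7 = 0x0
slot:1 @ bit 4 → (0x2e31>>4)&0x1 = 0x1
err:4 @ bit 5 → (0x2e31>>5)&0xf = 0x1
type:6 @ bit 9 → (0x2e31>>9)&0x3f = 0x17  ←
flags:1 @ bit 15 → (0x2e31>>15)&0x1 = 0x0
type signed 6b, MSB=0: value = 23

23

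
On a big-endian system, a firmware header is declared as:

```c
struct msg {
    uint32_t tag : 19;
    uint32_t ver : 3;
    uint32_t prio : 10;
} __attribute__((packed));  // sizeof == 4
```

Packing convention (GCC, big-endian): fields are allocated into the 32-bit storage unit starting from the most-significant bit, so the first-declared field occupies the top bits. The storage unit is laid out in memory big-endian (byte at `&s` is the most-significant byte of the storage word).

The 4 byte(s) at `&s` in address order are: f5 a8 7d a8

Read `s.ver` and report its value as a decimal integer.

7

[0]=0xf5 [1]=0xa8 [2]=0x7d [3]=0xa8 (big-endian) → word 0xf5a87da8
tag [13+:19] = (word>>13) & 0x7ffff = 503107
ver [10+:3] = (word>>10) & 0x7 = 7  ←
prio [0+:10] = (word>>0) & 0x3ff = 424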